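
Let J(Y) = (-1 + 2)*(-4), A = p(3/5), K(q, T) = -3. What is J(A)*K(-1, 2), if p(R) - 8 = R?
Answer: 12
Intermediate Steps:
p(R) = 8 + R
A = 43/5 (A = 8 + 3/5 = 8 + 3*(⅕) = 8 + ⅗ = 43/5 ≈ 8.6000)
J(Y) = -4 (J(Y) = 1*(-4) = -4)
J(A)*K(-1, 2) = -4*(-3) = 12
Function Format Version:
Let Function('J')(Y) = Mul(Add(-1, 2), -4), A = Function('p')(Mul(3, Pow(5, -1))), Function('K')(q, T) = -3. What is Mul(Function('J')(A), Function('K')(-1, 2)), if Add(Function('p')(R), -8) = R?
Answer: 12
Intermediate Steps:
Function('p')(R) = Add(8, R)
A = Rational(43, 5) (A = Add(8, Mul(3, Pow(5, -1))) = Add(8, Mul(3, Rational(1, 5))) = Add(8, Rational(3, 5)) = Rational(43, 5) ≈ 8.6000)
Function('J')(Y) = -4 (Function('J')(Y) = Mul(1, -4) = -4)
Mul(Function('J')(A), Function('K')(-1, 2)) = Mul(-4, -3) = 12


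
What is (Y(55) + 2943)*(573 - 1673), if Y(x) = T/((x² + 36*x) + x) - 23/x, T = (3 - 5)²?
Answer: -74447340/23 ≈ -3.2368e+6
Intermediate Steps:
T = 4 (T = (-2)² = 4)
Y(x) = -23/x + 4/(x² + 37*x) (Y(x) = 4/((x² + 36*x) + x) - 23/x = 4/(x² + 37*x) - 23/x = -23/x + 4/(x² + 37*x))
(Y(55) + 2943)*(573 - 1673) = ((-847 - 23*55)/(55*(37 + 55)) + 2943)*(573 - 1673) = ((1/55)*(-847 - 1265)/92 + 2943)*(-1100) = ((1/55)*(1/92)*(-2112) + 2943)*(-1100) = (-48/115 + 2943)*(-1100) = (338397/115)*(-1100) = -74447340/23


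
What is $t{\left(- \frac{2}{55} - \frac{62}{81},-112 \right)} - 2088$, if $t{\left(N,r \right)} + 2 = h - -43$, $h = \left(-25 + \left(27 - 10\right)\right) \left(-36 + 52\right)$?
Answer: $-2175$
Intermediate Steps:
$h = -128$ ($h = \left(-25 + 17\right) 16 = \left(-8\right) 16 = -128$)
$t{\left(N,r \right)} = -87$ ($t{\left(N,r \right)} = -2 - 85 = -87$)
$t{\left(- \frac{2}{55} - \frac{62}{81},-112 \right)} - 2088 = -87 - 2088 = -2175$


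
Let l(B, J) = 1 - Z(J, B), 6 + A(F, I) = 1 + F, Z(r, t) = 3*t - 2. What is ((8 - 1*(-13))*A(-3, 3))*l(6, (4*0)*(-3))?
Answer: 2520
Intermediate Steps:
Z(r, t) = -2 + 3*t
A(F, I) = -5 + F (A(F, I) = -6 + (1 + F) = -5 + F)
l(B, J) = 3 - 3*B (l(B, J) = 1 - (-2 + 3*B) = 1 + (2 - 3*B) = 3 - 3*B)
((8 - 1*(-13))*A(-3, 3))*l(6, (4*0)*(-3)) = ((8 - 1*(-13))*(-5 - 3))*(3 - 3*6) = ((8 + 13)*(-8))*(3 - 18) = (21*(-8))*(-15) = -168*(-15) = 2520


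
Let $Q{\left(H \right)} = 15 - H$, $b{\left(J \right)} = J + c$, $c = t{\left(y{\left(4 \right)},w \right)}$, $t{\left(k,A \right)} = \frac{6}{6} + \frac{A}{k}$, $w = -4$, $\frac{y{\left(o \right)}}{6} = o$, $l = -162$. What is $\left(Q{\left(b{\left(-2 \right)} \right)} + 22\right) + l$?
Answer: $- \frac{743}{6} \approx -123.83$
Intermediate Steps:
$y{\left(o \right)} = 6 o$
$t{\left(k,A \right)} = 1 + \frac{A}{k}$ ($t{\left(k,A \right)} = 6 \cdot \frac{1}{6} + \frac{A}{k} = 1 + \frac{A}{k}$)
$c = \frac{5}{6}$ ($c = \frac{-4 + 6 \cdot 4}{6 \cdot 4} = \frac{-4 + 24}{24} = \frac{1}{24} \cdot 20 = \frac{5}{6} \approx 0.83333$)
$b{\left(J \right)} = \frac{5}{6} + J$ ($b{\left(J \right)} = J + \frac{5}{6} = \frac{5}{6} + J$)
$\left(Q{\left(b{\left(-2 \right)} \right)} + 22\right) + l = \left(\left(15 - \left(\frac{5}{6} - 2\right)\right) + 22\right) - 162 = \left(\left(15 - - \frac{7}{6}\right) + 22\right) - 162 = \left(\left(15 + \frac{7}{6}\right) + 22\right) - 162 = \left(\frac{97}{6} + 22\right) - 162 = \frac{229}{6} - 162 = - \frac{743}{6}$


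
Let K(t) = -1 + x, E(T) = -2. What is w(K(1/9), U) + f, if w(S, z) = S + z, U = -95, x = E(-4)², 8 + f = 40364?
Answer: 40264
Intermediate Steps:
f = 40356 (f = -8 + 40364 = 40356)
x = 4 (x = (-2)² = 4)
K(t) = 3 (K(t) = -1 + 4 = 3)
w(K(1/9), U) + f = (3 - 95) + 40356 = -92 + 40356 = 40264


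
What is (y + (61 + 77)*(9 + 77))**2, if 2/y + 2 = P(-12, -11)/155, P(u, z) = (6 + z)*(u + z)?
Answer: 214174584100/1521 ≈ 1.4081e+8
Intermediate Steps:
y = -62/39 (y = 2/(-2 + ((-11)**2 + 6*(-12) + 6*(-11) - 12*(-11))/155) = 2/(-2 + (121 - 72 - 66 + 132)*(1/155)) = 2/(-2 + 115*(1/155)) = 2/(-2 + 23/31) = 2/(-39/31) = 2*(-31/39) = -62/39 ≈ -1.5897)
(y + (61 + 77)*(9 + 77))**2 = (-62/39 + (61 + 77)*(9 + 77))**2 = (-62/39 + 138*86)**2 = (-62/39 + 11868)**2 = (462790/39)**2 = 214174584100/1521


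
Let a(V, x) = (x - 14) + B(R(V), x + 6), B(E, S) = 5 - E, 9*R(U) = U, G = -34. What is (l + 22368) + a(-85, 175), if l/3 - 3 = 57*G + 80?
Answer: 152806/9 ≈ 16978.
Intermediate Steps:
R(U) = U/9
l = -5565 (l = 9 + 3*(57*(-34) + 80) = 9 + 3*(-1938 + 80) = 9 + 3*(-1858) = 9 - 5574 = -5565)
a(V, x) = -9 + x - V/9 (a(V, x) = (x - 14) + (5 - V/9) = (-14 + x) + (5 - V/9) = -9 + x - V/9)
(l + 22368) + a(-85, 175) = (-5565 + 22368) + (-9 + 175 - 1/9*(-85)) = 16803 + (-9 + 175 + 85/9) = 16803 + 1579/9 = 152806/9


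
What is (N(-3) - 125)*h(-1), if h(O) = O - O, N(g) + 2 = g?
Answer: 0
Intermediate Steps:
N(g) = -2 + g
h(O) = 0
(N(-3) - 125)*h(-1) = ((-2 - 3) - 125)*0 = (-5 - 125)*0 = -130*0 = 0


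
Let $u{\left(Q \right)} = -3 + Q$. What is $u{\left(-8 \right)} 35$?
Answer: $-385$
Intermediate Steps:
$u{\left(-8 \right)} 35 = \left(-3 - 8\right) 35 = \left(-11\right) 35 = -385$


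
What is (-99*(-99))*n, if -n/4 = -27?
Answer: 1058508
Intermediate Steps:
n = 108 (n = -4*(-27) = 108)
(-99*(-99))*n = -99*(-99)*108 = 9801*108 = 1058508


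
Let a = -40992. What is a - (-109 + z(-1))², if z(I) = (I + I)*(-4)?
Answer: -51193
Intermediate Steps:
z(I) = -8*I (z(I) = (2*I)*(-4) = -8*I)
a - (-109 + z(-1))² = -40992 - (-109 - 8*(-1))² = -40992 - (-109 + 8)² = -40992 - 1*(-101)² = -40992 - 1*10201 = -40992 - 10201 = -51193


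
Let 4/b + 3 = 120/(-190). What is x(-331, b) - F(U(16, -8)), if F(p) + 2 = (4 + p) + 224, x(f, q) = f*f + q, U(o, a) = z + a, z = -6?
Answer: 7545005/69 ≈ 1.0935e+5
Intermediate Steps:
b = -76/69 (b = 4/(-3 + 120/(-190)) = 4/(-3 + 120*(-1/190)) = 4/(-3 - 12/19) = 4/(-69/19) = 4*(-19/69) = -76/69 ≈ -1.1014)
U(o, a) = -6 + a
x(f, q) = q + f² (x(f, q) = f² + q = q + f²)
F(p) = 226 + p (F(p) = -2 + ((4 + p) + 224) = -2 + (228 + p) = 226 + p)
x(-331, b) - F(U(16, -8)) = (-76/69 + (-331)²) - (226 + (-6 - 8)) = (-76/69 + 109561) - (226 - 14) = 7559633/69 - 1*212 = 7559633/69 - 212 = 7545005/69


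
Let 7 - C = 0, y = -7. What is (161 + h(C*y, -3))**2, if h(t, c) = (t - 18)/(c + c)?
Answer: 1067089/36 ≈ 29641.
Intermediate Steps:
C = 7 (C = 7 - 1*0 = 7 + 0 = 7)
h(t, c) = (-18 + t)/(2*c) (h(t, c) = (-18 + t)/((2*c)) = (-18 + t)*(1/(2*c)) = (-18 + t)/(2*c))
(161 + h(C*y, -3))**2 = (161 + (1/2)*(-18 + 7*(-7))/(-3))**2 = (161 + (1/2)*(-1/3)*(-18 - 49))**2 = (161 + (1/2)*(-1/3)*(-67))**2 = (161 + 67/6)**2 = (1033/6)**2 = 1067089/36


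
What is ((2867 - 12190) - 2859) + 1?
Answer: -12181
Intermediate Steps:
((2867 - 12190) - 2859) + 1 = (-9323 - 2859) + 1 = -12182 + 1 = -12181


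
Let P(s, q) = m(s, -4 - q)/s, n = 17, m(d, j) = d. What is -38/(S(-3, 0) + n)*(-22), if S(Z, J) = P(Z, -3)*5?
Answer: 38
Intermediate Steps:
P(s, q) = 1 (P(s, q) = s/s = 1)
S(Z, J) = 5 (S(Z, J) = 1*5 = 5)
-38/(S(-3, 0) + n)*(-22) = -38/(5 + 17)*(-22) = -38/22*(-22) = -38*1/22*(-22) = -19/11*(-22) = 38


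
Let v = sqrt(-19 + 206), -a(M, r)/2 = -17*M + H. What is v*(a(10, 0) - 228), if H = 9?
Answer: 94*sqrt(187) ≈ 1285.4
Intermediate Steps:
a(M, r) = -18 + 34*M (a(M, r) = -2*(-17*M + 9) = -2*(9 - 17*M) = -18 + 34*M)
v = sqrt(187) ≈ 13.675
v*(a(10, 0) - 228) = sqrt(187)*((-18 + 34*10) - 228) = sqrt(187)*((-18 + 340) - 228) = sqrt(187)*(322 - 228) = sqrt(187)*94 = 94*sqrt(187)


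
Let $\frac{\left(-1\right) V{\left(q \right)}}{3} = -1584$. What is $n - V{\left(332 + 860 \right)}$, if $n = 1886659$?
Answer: $1881907$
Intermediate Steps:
$V{\left(q \right)} = 4752$ ($V{\left(q \right)} = \left(-3\right) \left(-1584\right) = 4752$)
$n - V{\left(332 + 860 \right)} = 1886659 - 4752 = 1881907$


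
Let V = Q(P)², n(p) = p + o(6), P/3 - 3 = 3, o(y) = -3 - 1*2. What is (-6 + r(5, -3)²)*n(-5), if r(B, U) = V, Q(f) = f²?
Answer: -110199605700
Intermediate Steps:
o(y) = -5 (o(y) = -3 - 2 = -5)
P = 18 (P = 9 + 3*3 = 9 + 9 = 18)
n(p) = -5 + p (n(p) = p - 5 = -5 + p)
V = 104976 (V = (18²)² = 324² = 104976)
r(B, U) = 104976
(-6 + r(5, -3)²)*n(-5) = (-6 + 104976²)*(-5 - 5) = (-6 + 11019960576)*(-10) = 11019960570*(-10) = -110199605700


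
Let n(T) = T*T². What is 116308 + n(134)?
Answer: 2522412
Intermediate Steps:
n(T) = T³
116308 + n(134) = 116308 + 134³ = 116308 + 2406104 = 2522412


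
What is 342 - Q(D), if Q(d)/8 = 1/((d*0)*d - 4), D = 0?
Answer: 344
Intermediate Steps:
Q(d) = -2 (Q(d) = 8/((d*0)*d - 4) = 8/(0*d - 4) = 8/(0 - 4) = 8/(-4) = 8*(-¼) = -2)
342 - Q(D) = 342 - 1*(-2) = 342 + 2 = 344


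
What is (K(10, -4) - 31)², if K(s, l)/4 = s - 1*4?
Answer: 49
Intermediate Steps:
K(s, l) = -16 + 4*s (K(s, l) = 4*(s - 1*4) = 4*(s - 4) = 4*(-4 + s) = -16 + 4*s)
(K(10, -4) - 31)² = ((-16 + 4*10) - 31)² = ((-16 + 40) - 31)² = (24 - 31)² = (-7)² = 49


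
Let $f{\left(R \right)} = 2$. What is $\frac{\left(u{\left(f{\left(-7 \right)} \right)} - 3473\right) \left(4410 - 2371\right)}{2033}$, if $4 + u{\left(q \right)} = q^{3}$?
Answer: $- \frac{7073291}{2033} \approx -3479.2$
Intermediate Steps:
$u{\left(q \right)} = -4 + q^{3}$
$\frac{\left(u{\left(f{\left(-7 \right)} \right)} - 3473\right) \left(4410 - 2371\right)}{2033} = \frac{\left(\left(-4 + 2^{3}\right) - 3473\right) \left(4410 - 2371\right)}{2033} = \left(\left(-4 + 8\right) - 3473\right) 2039 \cdot \frac{1}{2033} = \left(4 - 3473\right) 2039 \cdot \frac{1}{2033} = \left(-3469\right) 2039 \cdot \frac{1}{2033} = \left(-7073291\right) \frac{1}{2033} = - \frac{7073291}{2033}$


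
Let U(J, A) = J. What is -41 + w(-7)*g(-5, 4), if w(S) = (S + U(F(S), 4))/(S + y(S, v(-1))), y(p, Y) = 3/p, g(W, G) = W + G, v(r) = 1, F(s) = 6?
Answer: -2139/52 ≈ -41.135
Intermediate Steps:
g(W, G) = G + W
w(S) = (6 + S)/(S + 3/S) (w(S) = (S + 6)/(S + 3/S) = (6 + S)/(S + 3/S))
-41 + w(-7)*g(-5, 4) = -41 + (-7*(6 - 7)/(3 + (-7)²))*(4 - 5) = -41 - 7*(-1)/(3 + 49)*(-1) = -41 - 7*(-1)/52*(-1) = -41 - 7*1/52*(-1)*(-1) = -41 + (7/52)*(-1) = -41 - 7/52 = -2139/52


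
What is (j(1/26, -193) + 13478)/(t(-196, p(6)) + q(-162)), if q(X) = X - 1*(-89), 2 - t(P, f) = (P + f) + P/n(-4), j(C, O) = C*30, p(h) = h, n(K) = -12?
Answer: 525687/4004 ≈ 131.29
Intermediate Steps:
j(C, O) = 30*C
t(P, f) = 2 - f - 11*P/12 (t(P, f) = 2 - ((P + f) + P/(-12)) = 2 - ((P + f) + P*(-1/12)) = 2 - ((P + f) - P/12) = 2 - (f + 11*P/12) = 2 + (-f - 11*P/12) = 2 - f - 11*P/12)
q(X) = 89 + X (q(X) = X + 89 = 89 + X)
(j(1/26, -193) + 13478)/(t(-196, p(6)) + q(-162)) = (30/26 + 13478)/((2 - 1*6 - 11/12*(-196)) + (89 - 162)) = (30*(1/26) + 13478)/((2 - 6 + 539/3) - 73) = (15/13 + 13478)/(527/3 - 73) = 175229/(13*(308/3)) = (175229/13)*(3/308) = 525687/4004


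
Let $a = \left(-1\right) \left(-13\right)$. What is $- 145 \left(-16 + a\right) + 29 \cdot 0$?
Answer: $435$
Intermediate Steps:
$a = 13$
$- 145 \left(-16 + a\right) + 29 \cdot 0 = - 145 \left(-16 + 13\right) + 29 \cdot 0 = \left(-145\right) \left(-3\right) + 0 = 435 + 0 = 435$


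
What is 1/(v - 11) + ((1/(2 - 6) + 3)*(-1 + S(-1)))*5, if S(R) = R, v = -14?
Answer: -1377/50 ≈ -27.540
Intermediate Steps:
1/(v - 11) + ((1/(2 - 6) + 3)*(-1 + S(-1)))*5 = 1/(-14 - 11) + ((1/(2 - 6) + 3)*(-1 - 1))*5 = 1/(-25) + ((1/(-4) + 3)*(-2))*5 = -1/25 + ((-1/4 + 3)*(-2))*5 = -1/25 + ((11/4)*(-2))*5 = -1/25 - 11/2*5 = -1/25 - 55/2 = -1377/50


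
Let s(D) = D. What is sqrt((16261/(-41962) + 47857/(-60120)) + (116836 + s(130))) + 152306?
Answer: 152306 + sqrt(5169434706497808552610)/210229620 ≈ 1.5265e+5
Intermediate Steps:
sqrt((16261/(-41962) + 47857/(-60120)) + (116836 + s(130))) + 152306 = sqrt((16261/(-41962) + 47857/(-60120)) + (116836 + 130)) + 152306 = sqrt((16261*(-1/41962) + 47857*(-1/60120)) + 116966) + 152306 = sqrt((-16261/41962 - 47857/60120) + 116966) + 152306 = sqrt(-1492893377/1261377720 + 116966) + 152306 = sqrt(147536813504143/1261377720) + 152306 = sqrt(5169434706497808552610)/210229620 + 152306 = 152306 + sqrt(5169434706497808552610)/210229620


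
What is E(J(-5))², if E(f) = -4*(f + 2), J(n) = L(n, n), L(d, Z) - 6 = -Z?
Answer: 2704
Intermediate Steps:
L(d, Z) = 6 - Z
J(n) = 6 - n
E(f) = -8 - 4*f (E(f) = -4*(2 + f) = -8 - 4*f)
E(J(-5))² = (-8 - 4*(6 - 1*(-5)))² = (-8 - 4*(6 + 5))² = (-8 - 4*11)² = (-8 - 44)² = (-52)² = 2704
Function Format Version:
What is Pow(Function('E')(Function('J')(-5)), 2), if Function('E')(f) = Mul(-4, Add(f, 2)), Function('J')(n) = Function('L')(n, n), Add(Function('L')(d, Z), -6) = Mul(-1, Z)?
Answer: 2704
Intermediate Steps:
Function('L')(d, Z) = Add(6, Mul(-1, Z))
Function('J')(n) = Add(6, Mul(-1, n))
Function('E')(f) = Add(-8, Mul(-4, f)) (Function('E')(f) = Mul(-4, Add(2, f)) = Add(-8, Mul(-4, f)))
Pow(Function('E')(Function('J')(-5)), 2) = Pow(Add(-8, Mul(-4, Add(6, Mul(-1, -5)))), 2) = Pow(Add(-8, Mul(-4, Add(6, 5))), 2) = Pow(Add(-8, Mul(-4, 11)), 2) = Pow(Add(-8, -44), 2) = Pow(-52, 2) = 2704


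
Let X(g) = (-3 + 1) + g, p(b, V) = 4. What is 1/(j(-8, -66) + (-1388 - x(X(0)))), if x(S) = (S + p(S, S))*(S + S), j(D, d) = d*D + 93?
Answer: -1/759 ≈ -0.0013175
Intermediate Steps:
j(D, d) = 93 + D*d (j(D, d) = D*d + 93 = 93 + D*d)
X(g) = -2 + g
x(S) = 2*S*(4 + S) (x(S) = (S + 4)*(S + S) = (4 + S)*(2*S) = 2*S*(4 + S))
1/(j(-8, -66) + (-1388 - x(X(0)))) = 1/((93 - 8*(-66)) + (-1388 - 2*(-2 + 0)*(4 + (-2 + 0)))) = 1/((93 + 528) + (-1388 - 2*(-2)*(4 - 2))) = 1/(621 + (-1388 - 2*(-2)*2)) = 1/(621 + (-1388 - 1*(-8))) = 1/(621 + (-1388 + 8)) = 1/(621 - 1380) = 1/(-759) = -1/759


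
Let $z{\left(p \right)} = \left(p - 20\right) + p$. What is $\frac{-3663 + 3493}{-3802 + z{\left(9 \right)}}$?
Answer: $\frac{85}{1902} \approx 0.04469$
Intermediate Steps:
$z{\left(p \right)} = -20 + 2 p$ ($z{\left(p \right)} = \left(-20 + p\right) + p = -20 + 2 p$)
$\frac{-3663 + 3493}{-3802 + z{\left(9 \right)}} = \frac{-3663 + 3493}{-3802 + \left(-20 + 2 \cdot 9\right)} = - \frac{170}{-3802 + \left(-20 + 18\right)} = - \frac{170}{-3802 - 2} = - \frac{170}{-3804} = \left(-170\right) \left(- \frac{1}{3804}\right) = \frac{85}{1902}$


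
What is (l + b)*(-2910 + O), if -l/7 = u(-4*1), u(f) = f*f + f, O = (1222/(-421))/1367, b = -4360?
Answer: 7442484974848/575507 ≈ 1.2932e+7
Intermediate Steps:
O = -1222/575507 (O = (1222*(-1/421))*(1/1367) = -1222/421*1/1367 = -1222/575507 ≈ -0.0021233)
u(f) = f + f² (u(f) = f² + f = f + f²)
l = -84 (l = -7*(-4*1)*(1 - 4*1) = -(-28)*(1 - 4) = -(-28)*(-3) = -7*12 = -84)
(l + b)*(-2910 + O) = (-84 - 4360)*(-2910 - 1222/575507) = -4444*(-1674726592/575507) = 7442484974848/575507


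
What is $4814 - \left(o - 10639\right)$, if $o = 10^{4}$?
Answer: $5453$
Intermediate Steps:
$o = 10000$
$4814 - \left(o - 10639\right) = 4814 - \left(10000 - 10639\right) = 4814 - -639 = 4814 + 639 = 5453$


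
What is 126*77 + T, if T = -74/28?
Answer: 135791/14 ≈ 9699.4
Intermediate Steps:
T = -37/14 (T = -74*1/28 = -37/14 ≈ -2.6429)
126*77 + T = 126*77 - 37/14 = 9702 - 37/14 = 135791/14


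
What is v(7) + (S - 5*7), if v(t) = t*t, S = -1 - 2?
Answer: 11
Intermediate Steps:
S = -3
v(t) = t²
v(7) + (S - 5*7) = 7² + (-3 - 5*7) = 49 + (-3 - 35) = 49 - 38 = 11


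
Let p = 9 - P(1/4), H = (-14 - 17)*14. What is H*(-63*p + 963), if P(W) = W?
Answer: -357399/2 ≈ -1.7870e+5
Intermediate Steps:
H = -434 (H = -31*14 = -434)
p = 35/4 (p = 9 - 1/4 = 9 - 1*¼ = 9 - ¼ = 35/4 ≈ 8.7500)
H*(-63*p + 963) = -434*(-63*35/4 + 963) = -434*(-2205/4 + 963) = -434*1647/4 = -357399/2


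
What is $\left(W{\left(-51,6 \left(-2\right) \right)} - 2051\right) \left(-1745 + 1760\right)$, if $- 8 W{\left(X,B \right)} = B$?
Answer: $- \frac{61485}{2} \approx -30743.0$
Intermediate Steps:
$W{\left(X,B \right)} = - \frac{B}{8}$
$\left(W{\left(-51,6 \left(-2\right) \right)} - 2051\right) \left(-1745 + 1760\right) = \left(- \frac{6 \left(-2\right)}{8} - 2051\right) \left(-1745 + 1760\right) = \left(\left(- \frac{1}{8}\right) \left(-12\right) - 2051\right) 15 = \left(\frac{3}{2} - 2051\right) 15 = \left(- \frac{4099}{2}\right) 15 = - \frac{61485}{2}$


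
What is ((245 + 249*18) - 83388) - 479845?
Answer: -558506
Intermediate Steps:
((245 + 249*18) - 83388) - 479845 = ((245 + 4482) - 83388) - 479845 = (4727 - 83388) - 479845 = -78661 - 479845 = -558506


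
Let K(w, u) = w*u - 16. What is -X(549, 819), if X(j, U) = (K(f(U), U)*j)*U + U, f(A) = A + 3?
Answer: -302692489281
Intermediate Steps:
f(A) = 3 + A
K(w, u) = -16 + u*w (K(w, u) = u*w - 16 = -16 + u*w)
X(j, U) = U + U*j*(-16 + U*(3 + U)) (X(j, U) = ((-16 + U*(3 + U))*j)*U + U = (j*(-16 + U*(3 + U)))*U + U = U*j*(-16 + U*(3 + U)) + U = U + U*j*(-16 + U*(3 + U)))
-X(549, 819) = -819*(1 + 549*(-16 + 819*(3 + 819))) = -819*(1 + 549*(-16 + 819*822)) = -819*(1 + 549*(-16 + 673218)) = -819*(1 + 549*673202) = -819*(1 + 369587898) = -819*369587899 = -1*302692489281 = -302692489281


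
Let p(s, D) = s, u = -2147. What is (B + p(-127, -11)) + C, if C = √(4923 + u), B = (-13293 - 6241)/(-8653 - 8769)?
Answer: -1096530/8711 + 2*√694 ≈ -73.191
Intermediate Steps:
B = 9767/8711 (B = -19534/(-17422) = -19534*(-1/17422) = 9767/8711 ≈ 1.1212)
C = 2*√694 (C = √(4923 - 2147) = √2776 = 2*√694 ≈ 52.688)
(B + p(-127, -11)) + C = (9767/8711 - 127) + 2*√694 = -1096530/8711 + 2*√694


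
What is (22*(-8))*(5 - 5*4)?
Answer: 2640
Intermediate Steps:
(22*(-8))*(5 - 5*4) = -176*(5 - 20) = -176*(-15) = 2640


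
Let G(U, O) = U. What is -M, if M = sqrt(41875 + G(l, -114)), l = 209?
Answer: -6*sqrt(1169) ≈ -205.14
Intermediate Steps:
M = 6*sqrt(1169) (M = sqrt(41875 + 209) = sqrt(42084) = 6*sqrt(1169) ≈ 205.14)
-M = -6*sqrt(1169)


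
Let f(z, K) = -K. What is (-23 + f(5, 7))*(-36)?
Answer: 1080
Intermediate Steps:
(-23 + f(5, 7))*(-36) = (-23 - 1*7)*(-36) = (-23 - 7)*(-36) = -30*(-36) = 1080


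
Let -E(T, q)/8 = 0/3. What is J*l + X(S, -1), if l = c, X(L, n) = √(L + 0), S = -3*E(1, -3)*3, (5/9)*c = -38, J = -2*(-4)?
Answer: -2736/5 ≈ -547.20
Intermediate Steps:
E(T, q) = 0 (E(T, q) = -0/3 = -8*0 = 0)
J = 8
c = -342/5 (c = (9/5)*(-38) = -342/5 ≈ -68.400)
S = 0 (S = -3*0*3 = 0*3 = 0)
X(L, n) = √L
l = -342/5 ≈ -68.400
J*l + X(S, -1) = 8*(-342/5) + √0 = -2736/5 + 0 = -2736/5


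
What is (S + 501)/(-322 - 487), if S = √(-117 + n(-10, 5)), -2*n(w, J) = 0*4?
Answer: -501/809 - 3*I*√13/809 ≈ -0.61928 - 0.01337*I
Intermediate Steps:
n(w, J) = 0 (n(w, J) = -0*4 = -½*0 = 0)
S = 3*I*√13 (S = √(-117 + 0) = √(-117) = 3*I*√13 ≈ 10.817*I)
(S + 501)/(-322 - 487) = (3*I*√13 + 501)/(-322 - 487) = (501 + 3*I*√13)/(-809) = (501 + 3*I*√13)*(-1/809) = -501/809 - 3*I*√13/809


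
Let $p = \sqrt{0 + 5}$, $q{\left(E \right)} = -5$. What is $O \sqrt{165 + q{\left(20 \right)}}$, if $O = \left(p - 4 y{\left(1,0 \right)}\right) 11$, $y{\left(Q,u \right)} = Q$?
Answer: $44 \sqrt{10} \left(-4 + \sqrt{5}\right) \approx -245.43$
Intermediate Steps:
$p = \sqrt{5} \approx 2.2361$
$O = -44 + 11 \sqrt{5}$ ($O = \left(\sqrt{5} - 4\right) 11 = \left(-4 + \sqrt{5}\right) 11 = -44 + 11 \sqrt{5} \approx -19.403$)
$O \sqrt{165 + q{\left(20 \right)}} = \left(-44 + 11 \sqrt{5}\right) \sqrt{165 - 5} = \left(-44 + 11 \sqrt{5}\right) \sqrt{160} = \left(-44 + 11 \sqrt{5}\right) 4 \sqrt{10} = 4 \sqrt{10} \left(-44 + 11 \sqrt{5}\right)$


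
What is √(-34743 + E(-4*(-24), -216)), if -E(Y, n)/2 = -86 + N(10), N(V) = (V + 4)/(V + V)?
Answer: I*√864310/5 ≈ 185.94*I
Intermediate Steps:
N(V) = (4 + V)/(2*V) (N(V) = (4 + V)/((2*V)) = (4 + V)*(1/(2*V)) = (4 + V)/(2*V))
E(Y, n) = 853/5 (E(Y, n) = -2*(-86 + (½)*(4 + 10)/10) = -2*(-86 + (½)*(⅒)*14) = -2*(-86 + 7/10) = -2*(-853/10) = 853/5)
√(-34743 + E(-4*(-24), -216)) = √(-34743 + 853/5) = √(-172862/5) = I*√864310/5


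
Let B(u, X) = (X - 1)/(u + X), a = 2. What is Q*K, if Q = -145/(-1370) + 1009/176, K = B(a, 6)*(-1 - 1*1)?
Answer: -703925/96448 ≈ -7.2985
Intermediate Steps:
B(u, X) = (-1 + X)/(X + u)
K = -5/4 (K = ((-1 + 6)/(6 + 2))*(-1 - 1*1) = (5/8)*(-1 - 1) = ((⅛)*5)*(-2) = (5/8)*(-2) = -5/4 ≈ -1.2500)
Q = 140785/24112 (Q = -145*(-1/1370) + 1009*(1/176) = 29/274 + 1009/176 = 140785/24112 ≈ 5.8388)
Q*K = (140785/24112)*(-5/4) = -703925/96448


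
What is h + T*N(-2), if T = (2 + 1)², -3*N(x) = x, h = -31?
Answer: -25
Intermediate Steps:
N(x) = -x/3
T = 9 (T = 3² = 9)
h + T*N(-2) = -31 + 9*(-⅓*(-2)) = -31 + 9*(⅔) = -31 + 6 = -25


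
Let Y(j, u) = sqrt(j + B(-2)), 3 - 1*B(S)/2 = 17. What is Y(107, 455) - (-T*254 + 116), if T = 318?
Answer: 80656 + sqrt(79) ≈ 80665.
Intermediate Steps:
B(S) = -28 (B(S) = 6 - 2*17 = 6 - 34 = -28)
Y(j, u) = sqrt(-28 + j) (Y(j, u) = sqrt(j - 28) = sqrt(-28 + j))
Y(107, 455) - (-T*254 + 116) = sqrt(-28 + 107) - (-1*318*254 + 116) = sqrt(79) - (-318*254 + 116) = sqrt(79) - (-80772 + 116) = sqrt(79) - 1*(-80656) = sqrt(79) + 80656 = 80656 + sqrt(79)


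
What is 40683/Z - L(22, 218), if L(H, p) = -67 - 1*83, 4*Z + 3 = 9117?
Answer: 254972/1519 ≈ 167.86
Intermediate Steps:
Z = 4557/2 (Z = -¾ + (¼)*9117 = -¾ + 9117/4 = 4557/2 ≈ 2278.5)
L(H, p) = -150 (L(H, p) = -67 - 83 = -150)
40683/Z - L(22, 218) = 40683/(4557/2) - 1*(-150) = 40683*(2/4557) + 150 = 27122/1519 + 150 = 254972/1519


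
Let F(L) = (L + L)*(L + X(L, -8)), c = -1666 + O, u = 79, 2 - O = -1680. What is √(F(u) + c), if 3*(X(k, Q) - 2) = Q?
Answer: √111534/3 ≈ 111.32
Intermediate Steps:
O = 1682 (O = 2 - 1*(-1680) = 2 + 1680 = 1682)
X(k, Q) = 2 + Q/3
c = 16 (c = -1666 + 1682 = 16)
F(L) = 2*L*(-⅔ + L) (F(L) = (L + L)*(L + (2 + (⅓)*(-8))) = (2*L)*(L + (2 - 8/3)) = (2*L)*(L - ⅔) = (2*L)*(-⅔ + L) = 2*L*(-⅔ + L))
√(F(u) + c) = √((⅔)*79*(-2 + 3*79) + 16) = √((⅔)*79*(-2 + 237) + 16) = √((⅔)*79*235 + 16) = √(37130/3 + 16) = √(37178/3) = √111534/3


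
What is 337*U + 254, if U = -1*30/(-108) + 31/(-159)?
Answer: 268939/954 ≈ 281.91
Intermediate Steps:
U = 79/954 (U = -30*(-1/108) + 31*(-1/159) = 5/18 - 31/159 = 79/954 ≈ 0.082809)
337*U + 254 = 337*(79/954) + 254 = 26623/954 + 254 = 268939/954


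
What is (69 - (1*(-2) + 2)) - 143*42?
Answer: -5937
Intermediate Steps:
(69 - (1*(-2) + 2)) - 143*42 = (69 - (-2 + 2)) - 6006 = (69 - 1*0) - 6006 = (69 + 0) - 6006 = 69 - 6006 = -5937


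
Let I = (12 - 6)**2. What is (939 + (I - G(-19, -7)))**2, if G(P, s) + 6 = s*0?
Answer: 962361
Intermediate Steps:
G(P, s) = -6 (G(P, s) = -6 + s*0 = -6 + 0 = -6)
I = 36 (I = 6**2 = 36)
(939 + (I - G(-19, -7)))**2 = (939 + (36 - 1*(-6)))**2 = (939 + (36 + 6))**2 = (939 + 42)**2 = 981**2 = 962361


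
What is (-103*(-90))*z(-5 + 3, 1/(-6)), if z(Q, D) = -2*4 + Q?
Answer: -92700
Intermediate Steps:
z(Q, D) = -8 + Q
(-103*(-90))*z(-5 + 3, 1/(-6)) = (-103*(-90))*(-8 + (-5 + 3)) = 9270*(-8 - 2) = 9270*(-10) = -92700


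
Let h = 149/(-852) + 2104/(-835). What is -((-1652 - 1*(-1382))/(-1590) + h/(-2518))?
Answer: -16223802259/94941844680 ≈ -0.17088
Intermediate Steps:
h = -1917023/711420 (h = 149*(-1/852) + 2104*(-1/835) = -149/852 - 2104/835 = -1917023/711420 ≈ -2.6946)
-((-1652 - 1*(-1382))/(-1590) + h/(-2518)) = -((-1652 - 1*(-1382))/(-1590) - 1917023/711420/(-2518)) = -((-1652 + 1382)*(-1/1590) - 1917023/711420*(-1/2518)) = -(-270*(-1/1590) + 1917023/1791355560) = -(9/53 + 1917023/1791355560) = -1*16223802259/94941844680 = -16223802259/94941844680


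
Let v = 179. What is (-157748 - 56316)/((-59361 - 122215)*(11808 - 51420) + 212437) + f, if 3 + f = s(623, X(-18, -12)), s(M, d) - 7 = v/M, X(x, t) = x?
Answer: 19211837972907/4481114991227 ≈ 4.2873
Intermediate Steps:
s(M, d) = 7 + 179/M
f = 2671/623 (f = -3 + (7 + 179/623) = -3 + 4540/623 = 2671/623 ≈ 4.2873)
(-157748 - 56316)/((-59361 - 122215)*(11808 - 51420) + 212437) + f = (-157748 - 56316)/((-59361 - 122215)*(11808 - 51420) + 212437) + 2671/623 = -214064/(-181576*(-39612) + 212437) + 2671/623 = -214064/(7192588512 + 212437) + 2671/623 = -214064/7192800949 + 2671/623 = 19211837972907/4481114991227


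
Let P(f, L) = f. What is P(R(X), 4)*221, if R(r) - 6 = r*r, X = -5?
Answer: 6851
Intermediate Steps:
R(r) = 6 + r² (R(r) = 6 + r*r = 6 + r²)
P(R(X), 4)*221 = (6 + (-5)²)*221 = (6 + 25)*221 = 31*221 = 6851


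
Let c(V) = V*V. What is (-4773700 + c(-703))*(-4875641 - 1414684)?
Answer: 26919389224575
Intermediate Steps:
c(V) = V**2
(-4773700 + c(-703))*(-4875641 - 1414684) = (-4773700 + (-703)**2)*(-4875641 - 1414684) = (-4773700 + 494209)*(-6290325) = -4279491*(-6290325) = 26919389224575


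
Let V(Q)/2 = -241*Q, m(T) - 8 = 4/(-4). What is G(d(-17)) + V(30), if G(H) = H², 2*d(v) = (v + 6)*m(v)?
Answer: -51911/4 ≈ -12978.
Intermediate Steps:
m(T) = 7 (m(T) = 8 + 4/(-4) = 8 + 4*(-¼) = 8 - 1 = 7)
V(Q) = -482*Q (V(Q) = 2*(-241*Q) = -482*Q)
d(v) = 21 + 7*v/2 (d(v) = ((v + 6)*7)/2 = ((6 + v)*7)/2 = (42 + 7*v)/2 = 21 + 7*v/2)
G(d(-17)) + V(30) = (21 + (7/2)*(-17))² - 482*30 = (21 - 119/2)² - 14460 = (-77/2)² - 14460 = 5929/4 - 14460 = -51911/4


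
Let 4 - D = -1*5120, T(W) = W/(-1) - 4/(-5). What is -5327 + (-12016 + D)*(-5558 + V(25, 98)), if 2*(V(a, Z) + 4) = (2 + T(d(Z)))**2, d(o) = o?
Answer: 177418529/25 ≈ 7.0967e+6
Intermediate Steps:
T(W) = 4/5 - W (T(W) = W*(-1) - 4*(-1/5) = -W + 4/5 = 4/5 - W)
D = 5124 (D = 4 - (-1)*5120 = 4 - 1*(-5120) = 4 + 5120 = 5124)
V(a, Z) = -4 + (14/5 - Z)**2/2 (V(a, Z) = -4 + (2 + (4/5 - Z))**2/2 = -4 + (14/5 - Z)**2/2)
-5327 + (-12016 + D)*(-5558 + V(25, 98)) = -5327 + (-12016 + 5124)*(-5558 + (-4 + (-14 + 5*98)**2/50)) = -5327 - 6892*(-5558 + (-4 + (-14 + 490)**2/50)) = -5327 - 6892*(-5558 + (-4 + (1/50)*476**2)) = -5327 - 6892*(-5558 + (-4 + (1/50)*226576)) = -5327 - 6892*(-5558 + (-4 + 113288/25)) = -5327 - 6892*(-5558 + 113188/25) = -5327 - 6892*(-25762/25) = -5327 + 177551704/25 = 177418529/25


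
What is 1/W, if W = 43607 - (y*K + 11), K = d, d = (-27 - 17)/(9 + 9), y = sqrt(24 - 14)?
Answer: 882819/38487375914 - 99*sqrt(10)/76974751828 ≈ 2.2934e-5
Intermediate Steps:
y = sqrt(10) ≈ 3.1623
d = -22/9 (d = -44/18 = -44*1/18 = -22/9 ≈ -2.4444)
K = -22/9 ≈ -2.4444
W = 43596 + 22*sqrt(10)/9 (W = 43607 - (sqrt(10)*(-22/9) + 11) = 43607 - (-22*sqrt(10)/9 + 11) = 43607 - (11 - 22*sqrt(10)/9) = 43607 + (-11 + 22*sqrt(10)/9) = 43596 + 22*sqrt(10)/9 ≈ 43604.)
1/W = 1/(43596 + 22*sqrt(10)/9)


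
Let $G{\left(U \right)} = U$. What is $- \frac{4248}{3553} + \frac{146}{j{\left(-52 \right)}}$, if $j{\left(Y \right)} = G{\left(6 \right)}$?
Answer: $\frac{246625}{10659} \approx 23.138$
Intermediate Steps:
$j{\left(Y \right)} = 6$
$- \frac{4248}{3553} + \frac{146}{j{\left(-52 \right)}} = - \frac{4248}{3553} + \frac{146}{6} = \left(-4248\right) \frac{1}{3553} + 146 \cdot \frac{1}{6} = - \frac{4248}{3553} + \frac{73}{3} = \frac{246625}{10659}$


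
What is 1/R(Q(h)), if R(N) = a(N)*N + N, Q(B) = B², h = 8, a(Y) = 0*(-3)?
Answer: 1/64 ≈ 0.015625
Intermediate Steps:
a(Y) = 0
R(N) = N (R(N) = 0*N + N = 0 + N = N)
1/R(Q(h)) = 1/(8²) = 1/64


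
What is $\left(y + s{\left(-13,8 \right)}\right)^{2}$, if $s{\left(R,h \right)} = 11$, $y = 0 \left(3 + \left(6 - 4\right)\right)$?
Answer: $121$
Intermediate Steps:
$y = 0$ ($y = 0 \left(3 + \left(6 - 4\right)\right) = 0 \left(3 + 2\right) = 0 \cdot 5 = 0$)
$\left(y + s{\left(-13,8 \right)}\right)^{2} = \left(0 + 11\right)^{2} = 11^{2} = 121$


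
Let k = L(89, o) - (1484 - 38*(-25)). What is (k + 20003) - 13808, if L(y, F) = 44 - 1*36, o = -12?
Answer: 3769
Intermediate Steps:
L(y, F) = 8 (L(y, F) = 44 - 36 = 8)
k = -2426 (k = 8 - (1484 - 38*(-25)) = 8 - (1484 - 1*(-950)) = 8 - (1484 + 950) = 8 - 1*2434 = 8 - 2434 = -2426)
(k + 20003) - 13808 = (-2426 + 20003) - 13808 = 17577 - 13808 = 3769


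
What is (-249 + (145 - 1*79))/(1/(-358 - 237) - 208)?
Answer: 108885/123761 ≈ 0.87980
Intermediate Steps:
(-249 + (145 - 1*79))/(1/(-358 - 237) - 208) = (-249 + (145 - 79))/(1/(-595) - 208) = (-249 + 66)/(-1/595 - 208) = -183/(-123761/595) = -183*(-595/123761) = 108885/123761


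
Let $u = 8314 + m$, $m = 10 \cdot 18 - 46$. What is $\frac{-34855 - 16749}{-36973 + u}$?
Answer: $\frac{7372}{4075} \approx 1.8091$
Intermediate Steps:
$m = 134$ ($m = 180 - 46 = 134$)
$u = 8448$ ($u = 8314 + 134 = 8448$)
$\frac{-34855 - 16749}{-36973 + u} = \frac{-34855 - 16749}{-36973 + 8448} = - \frac{51604}{-28525} = \left(-51604\right) \left(- \frac{1}{28525}\right) = \frac{7372}{4075}$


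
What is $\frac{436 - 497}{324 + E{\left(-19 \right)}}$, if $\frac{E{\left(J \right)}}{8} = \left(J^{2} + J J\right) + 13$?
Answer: $- \frac{61}{6204} \approx -0.0098324$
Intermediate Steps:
$E{\left(J \right)} = 104 + 16 J^{2}$ ($E{\left(J \right)} = 8 \left(\left(J^{2} + J J\right) + 13\right) = 8 \left(\left(J^{2} + J^{2}\right) + 13\right) = 8 \left(2 J^{2} + 13\right) = 8 \left(13 + 2 J^{2}\right) = 104 + 16 J^{2}$)
$\frac{436 - 497}{324 + E{\left(-19 \right)}} = \frac{436 - 497}{324 + \left(104 + 16 \left(-19\right)^{2}\right)} = - \frac{61}{324 + \left(104 + 16 \cdot 361\right)} = - \frac{61}{324 + \left(104 + 5776\right)} = - \frac{61}{324 + 5880} = - \frac{61}{6204}$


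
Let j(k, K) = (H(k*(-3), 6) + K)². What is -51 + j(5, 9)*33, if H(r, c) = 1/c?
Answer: 32663/12 ≈ 2721.9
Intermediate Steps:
j(k, K) = (⅙ + K)² (j(k, K) = (1/6 + K)² = (⅙ + K)²)
-51 + j(5, 9)*33 = -51 + ((1 + 6*9)²/36)*33 = -51 + ((1 + 54)²/36)*33 = -51 + ((1/36)*55²)*33 = -51 + ((1/36)*3025)*33 = -51 + (3025/36)*33 = -51 + 33275/12 = 32663/12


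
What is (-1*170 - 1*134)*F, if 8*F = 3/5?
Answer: -114/5 ≈ -22.800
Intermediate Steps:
F = 3/40 (F = (3/5)/8 = (3*(⅕))/8 = (⅛)*(⅗) = 3/40 ≈ 0.075000)
(-1*170 - 1*134)*F = (-1*170 - 1*134)*(3/40) = (-170 - 134)*(3/40) = -304*3/40 = -114/5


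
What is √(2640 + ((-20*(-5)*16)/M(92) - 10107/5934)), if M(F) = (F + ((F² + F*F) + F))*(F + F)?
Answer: √89277536946522/183954 ≈ 51.364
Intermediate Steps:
M(F) = 2*F*(2*F + 2*F²) (M(F) = (F + ((F² + F²) + F))*(2*F) = (F + (2*F² + F))*(2*F) = (F + (F + 2*F²))*(2*F) = (2*F + 2*F²)*(2*F) = 2*F*(2*F + 2*F²))
√(2640 + ((-20*(-5)*16)/M(92) - 10107/5934)) = √(2640 + ((-20*(-5)*16)/((4*92²*(1 + 92))) - 10107/5934)) = √(2640 + ((100*16)/((4*8464*93)) - 10107*1/5934)) = √(2640 + (1600/3148608 - 3369/1978)) = √(2640 + (1600*(1/3148608) - 3369/1978)) = √(2640 + (25/49197 - 3369/1978)) = √(2640 - 7204141/4230942) = √(11162482739/4230942) = √89277536946522/183954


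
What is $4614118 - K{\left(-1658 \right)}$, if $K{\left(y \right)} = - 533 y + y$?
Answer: $3732062$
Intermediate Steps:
$K{\left(y \right)} = - 532 y$
$4614118 - K{\left(-1658 \right)} = 4614118 - \left(-532\right) \left(-1658\right) = 4614118 - 882056 = 3732062$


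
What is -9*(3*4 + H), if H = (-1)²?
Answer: -117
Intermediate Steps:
H = 1
-9*(3*4 + H) = -9*(3*4 + 1) = -9*(12 + 1) = -9*13 = -117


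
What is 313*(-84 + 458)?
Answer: 117062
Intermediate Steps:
313*(-84 + 458) = 313*374 = 117062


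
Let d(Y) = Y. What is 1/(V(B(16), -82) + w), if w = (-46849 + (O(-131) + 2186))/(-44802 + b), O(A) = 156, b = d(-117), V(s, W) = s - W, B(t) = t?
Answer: 44919/4446569 ≈ 0.010102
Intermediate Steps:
b = -117
w = 44507/44919 (w = (-46849 + (156 + 2186))/(-44802 - 117) = (-46849 + 2342)/(-44919) = -44507*(-1/44919) = 44507/44919 ≈ 0.99083)
1/(V(B(16), -82) + w) = 1/((16 - 1*(-82)) + 44507/44919) = 1/((16 + 82) + 44507/44919) = 1/(98 + 44507/44919) = 1/(4446569/44919) = 44919/4446569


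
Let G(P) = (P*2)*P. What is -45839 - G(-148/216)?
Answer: -66834631/1458 ≈ -45840.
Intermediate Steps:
G(P) = 2*P**2 (G(P) = (2*P)*P = 2*P**2)
-45839 - G(-148/216) = -45839 - 2*(-148/216)**2 = -45839 - 2*(-148*1/216)**2 = -45839 - 2*(-37/54)**2 = -45839 - 2*1369/2916 = -45839 - 1*1369/1458 = -45839 - 1369/1458 = -66834631/1458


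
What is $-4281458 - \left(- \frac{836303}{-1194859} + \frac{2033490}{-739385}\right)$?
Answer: $- \frac{756499718286865243}{176692164343} \approx -4.2815 \cdot 10^{6}$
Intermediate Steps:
$-4281458 - \left(- \frac{836303}{-1194859} + \frac{2033490}{-739385}\right) = -4281458 - \left(\left(-836303\right) \left(- \frac{1}{1194859}\right) + 2033490 \left(- \frac{1}{739385}\right)\right) = -4281458 - \left(\frac{836303}{1194859} - \frac{406698}{147877}\right) = -4281458 - - \frac{362276786851}{176692164343} = -4281458 + \frac{362276786851}{176692164343} = - \frac{756499718286865243}{176692164343}$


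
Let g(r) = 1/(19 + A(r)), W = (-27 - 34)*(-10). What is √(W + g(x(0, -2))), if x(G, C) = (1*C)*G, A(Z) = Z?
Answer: √220229/19 ≈ 24.699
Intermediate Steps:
x(G, C) = C*G
W = 610 (W = -61*(-10) = 610)
g(r) = 1/(19 + r)
√(W + g(x(0, -2))) = √(610 + 1/(19 - 2*0)) = √(610 + 1/(19 + 0)) = √(610 + 1/19) = √(11591/19) = √220229/19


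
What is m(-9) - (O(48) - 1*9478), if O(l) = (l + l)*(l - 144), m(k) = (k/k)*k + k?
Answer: 18676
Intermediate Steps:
m(k) = 2*k (m(k) = 1*k + k = k + k = 2*k)
O(l) = 2*l*(-144 + l) (O(l) = (2*l)*(-144 + l) = 2*l*(-144 + l))
m(-9) - (O(48) - 1*9478) = 2*(-9) - (2*48*(-144 + 48) - 1*9478) = -18 - (2*48*(-96) - 9478) = -18 - (-9216 - 9478) = -18 - 1*(-18694) = -18 + 18694 = 18676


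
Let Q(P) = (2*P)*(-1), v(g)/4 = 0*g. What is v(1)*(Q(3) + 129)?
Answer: 0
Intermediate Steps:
v(g) = 0 (v(g) = 4*(0*g) = 4*0 = 0)
Q(P) = -2*P
v(1)*(Q(3) + 129) = 0*(-2*3 + 129) = 0*(-6 + 129) = 0*123 = 0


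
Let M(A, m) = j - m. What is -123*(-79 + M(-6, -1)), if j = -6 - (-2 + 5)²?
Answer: 11439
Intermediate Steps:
j = -15 (j = -6 - 1*3² = -6 - 1*9 = -6 - 9 = -15)
M(A, m) = -15 - m
-123*(-79 + M(-6, -1)) = -123*(-79 + (-15 - 1*(-1))) = -123*(-79 + (-15 + 1)) = -123*(-79 - 14) = -123*(-93) = 11439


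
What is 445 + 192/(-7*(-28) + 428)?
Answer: 5789/13 ≈ 445.31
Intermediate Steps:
445 + 192/(-7*(-28) + 428) = 445 + 192/(196 + 428) = 445 + 192/624 = 445 + 192*(1/624) = 445 + 4/13 = 5789/13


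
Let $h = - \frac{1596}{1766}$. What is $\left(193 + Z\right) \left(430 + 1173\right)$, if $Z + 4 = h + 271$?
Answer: $\frac{649827346}{883} \approx 7.3593 \cdot 10^{5}$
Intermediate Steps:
$h = - \frac{798}{883}$ ($h = \left(-1596\right) \frac{1}{1766} = - \frac{798}{883} \approx -0.90374$)
$Z = \frac{234963}{883}$ ($Z = -4 + \left(- \frac{798}{883} + 271\right) = -4 + \frac{238495}{883} = \frac{234963}{883} \approx 266.1$)
$\left(193 + Z\right) \left(430 + 1173\right) = \left(193 + \frac{234963}{883}\right) \left(430 + 1173\right) = \frac{405382}{883} \cdot 1603 = \frac{649827346}{883}$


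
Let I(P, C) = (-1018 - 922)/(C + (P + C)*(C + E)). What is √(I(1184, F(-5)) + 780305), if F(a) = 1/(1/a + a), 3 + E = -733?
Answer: √270833785788758070948465/589140969 ≈ 883.35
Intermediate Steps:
E = -736 (E = -3 - 733 = -736)
F(a) = 1/(a + 1/a)
I(P, C) = -1940/(C + (-736 + C)*(C + P)) (I(P, C) = (-1018 - 922)/(C + (P + C)*(C - 736)) = -1940/(C + (C + P)*(-736 + C)) = -1940/(C + (-736 + C)*(C + P)))
√(I(1184, F(-5)) + 780305) = √(-1940/((-5/(1 + (-5)²))² - 736*1184 - (-3675)/(1 + (-5)²) - 5/(1 + (-5)²)*1184) + 780305) = √(-1940/((-5/(1 + 25))² - 871424 - (-3675)/(1 + 25) - 5/(1 + 25)*1184) + 780305) = √(-1940/((-5/26)² - 871424 - (-3675)/26 - 5/26*1184) + 780305) = √(-1940/((-5*1/26)² - 871424 - (-3675)/26 - 5*1/26*1184) + 780305) = √(-1940/((-5/26)² - 871424 - 735*(-5/26) - 5/26*1184) + 780305) = √(-1940/(25/676 - 871424 + 3675/26 - 2960/13) + 780305) = √(-1940/(-589140969/676) + 780305) = √(-1940*(-676/589140969) + 780305) = √(1311440/589140969 + 780305) = √(459709645126985/589140969) = √270833785788758070948465/589140969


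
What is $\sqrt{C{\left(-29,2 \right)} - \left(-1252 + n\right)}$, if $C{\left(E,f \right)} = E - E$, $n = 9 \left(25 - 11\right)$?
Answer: $\sqrt{1126} \approx 33.556$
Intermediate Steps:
$n = 126$ ($n = 9 \cdot 14 = 126$)
$C{\left(E,f \right)} = 0$
$\sqrt{C{\left(-29,2 \right)} - \left(-1252 + n\right)} = \sqrt{0 + \left(\left(469 - -783\right) - 126\right)} = \sqrt{0 + \left(\left(469 + 783\right) - 126\right)} = \sqrt{0 + \left(1252 - 126\right)} = \sqrt{0 + 1126} = \sqrt{1126}$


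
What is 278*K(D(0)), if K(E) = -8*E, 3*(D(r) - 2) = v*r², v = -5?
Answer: -4448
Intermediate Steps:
D(r) = 2 - 5*r²/3 (D(r) = 2 + (-5*r²)/3 = 2 - 5*r²/3)
278*K(D(0)) = 278*(-8*(2 - 5/3*0²)) = 278*(-8*(2 - 5/3*0)) = 278*(-8*(2 + 0)) = 278*(-8*2) = 278*(-16) = -4448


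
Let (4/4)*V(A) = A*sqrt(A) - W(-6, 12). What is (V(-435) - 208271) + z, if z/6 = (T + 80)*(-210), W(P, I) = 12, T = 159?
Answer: -509423 - 435*I*sqrt(435) ≈ -5.0942e+5 - 9072.6*I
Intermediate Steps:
V(A) = -12 + A**(3/2) (V(A) = A*sqrt(A) - 1*12 = A**(3/2) - 12 = -12 + A**(3/2))
z = -301140 (z = 6*((159 + 80)*(-210)) = 6*(239*(-210)) = 6*(-50190) = -301140)
(V(-435) - 208271) + z = ((-12 + (-435)**(3/2)) - 208271) - 301140 = ((-12 - 435*I*sqrt(435)) - 208271) - 301140 = (-208283 - 435*I*sqrt(435)) - 301140 = -509423 - 435*I*sqrt(435)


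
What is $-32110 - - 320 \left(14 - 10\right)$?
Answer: $-30830$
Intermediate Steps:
$-32110 - - 320 \left(14 - 10\right) = -32110 - \left(-320\right) 4 = -32110 - -1280 = -32110 + 1280 = -30830$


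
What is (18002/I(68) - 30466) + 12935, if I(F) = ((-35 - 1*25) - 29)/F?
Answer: -2784395/89 ≈ -31285.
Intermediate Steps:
I(F) = -89/F (I(F) = ((-35 - 25) - 29)/F = (-60 - 29)/F = -89/F)
(18002/I(68) - 30466) + 12935 = (18002/((-89/68)) - 30466) + 12935 = (18002/((-89*1/68)) - 30466) + 12935 = (18002/(-89/68) - 30466) + 12935 = (18002*(-68/89) - 30466) + 12935 = (-1224136/89 - 30466) + 12935 = -3935610/89 + 12935 = -2784395/89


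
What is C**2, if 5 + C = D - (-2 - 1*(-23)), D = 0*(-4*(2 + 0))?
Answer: 676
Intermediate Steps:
D = 0 (D = 0*(-4*2) = 0*(-8) = 0)
C = -26 (C = -5 + (0 - (-2 - 1*(-23))) = -5 + (0 - (-2 + 23)) = -5 + (0 - 1*21) = -5 + (0 - 21) = -5 - 21 = -26)
C**2 = (-26)**2 = 676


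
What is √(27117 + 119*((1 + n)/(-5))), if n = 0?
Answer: √677330/5 ≈ 164.60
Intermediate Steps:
√(27117 + 119*((1 + n)/(-5))) = √(27117 + 119*((1 + 0)/(-5))) = √(27117 + 119*(-⅕*1)) = √(27117 + 119*(-⅕)) = √(27117 - 119/5) = √(135466/5) = √677330/5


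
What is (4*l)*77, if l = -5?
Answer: -1540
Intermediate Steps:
(4*l)*77 = (4*(-5))*77 = -20*77 = -1540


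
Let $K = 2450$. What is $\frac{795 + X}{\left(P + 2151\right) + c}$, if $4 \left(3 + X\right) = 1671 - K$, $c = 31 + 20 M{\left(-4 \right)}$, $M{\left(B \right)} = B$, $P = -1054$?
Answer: $\frac{2389}{4192} \approx 0.56989$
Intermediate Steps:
$c = -49$ ($c = 31 + 20 \left(-4\right) = 31 - 80 = -49$)
$X = - \frac{791}{4}$ ($X = -3 + \frac{1671 - 2450}{4} = -3 + \frac{1}{4} \left(-779\right) = -3 - \frac{779}{4} = - \frac{791}{4} \approx -197.75$)
$\frac{795 + X}{\left(P + 2151\right) + c} = \frac{795 - \frac{791}{4}}{\left(-1054 + 2151\right) - 49} = \frac{2389}{4 \left(1097 - 49\right)} = \frac{2389}{4 \cdot 1048} = \frac{2389}{4} \cdot \frac{1}{1048} = \frac{2389}{4192}$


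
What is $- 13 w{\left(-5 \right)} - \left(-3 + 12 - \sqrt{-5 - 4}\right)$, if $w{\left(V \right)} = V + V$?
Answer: $121 + 3 i \approx 121.0 + 3.0 i$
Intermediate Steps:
$w{\left(V \right)} = 2 V$
$- 13 w{\left(-5 \right)} - \left(-3 + 12 - \sqrt{-5 - 4}\right) = - 13 \cdot 2 \left(-5\right) - \left(-3 + 12 - \sqrt{-5 - 4}\right) = \left(-13\right) \left(-10\right) + \left(\sqrt{-9} - \left(12 - 3\right)\right) = 130 + \left(3 i - 9\right) = 130 - \left(9 - 3 i\right) = 121 + 3 i$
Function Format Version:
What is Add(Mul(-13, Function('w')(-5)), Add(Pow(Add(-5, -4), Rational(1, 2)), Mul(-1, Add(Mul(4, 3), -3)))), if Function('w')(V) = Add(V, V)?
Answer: Add(121, Mul(3, I)) ≈ Add(121.00, Mul(3.0000, I))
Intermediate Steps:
Function('w')(V) = Mul(2, V)
Add(Mul(-13, Function('w')(-5)), Add(Pow(Add(-5, -4), Rational(1, 2)), Mul(-1, Add(Mul(4, 3), -3)))) = Add(Mul(-13, Mul(2, -5)), Add(Pow(Add(-5, -4), Rational(1, 2)), Mul(-1, Add(Mul(4, 3), -3)))) = Add(Mul(-13, -10), Add(Pow(-9, Rational(1, 2)), Mul(-1, Add(12, -3)))) = Add(130, Add(Mul(3, I), Mul(-1, 9))) = Add(130, Add(Mul(3, I), -9)) = Add(130, Add(-9, Mul(3, I))) = Add(121, Mul(3, I))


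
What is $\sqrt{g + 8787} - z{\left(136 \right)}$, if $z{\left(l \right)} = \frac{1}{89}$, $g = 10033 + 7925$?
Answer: $- \frac{1}{89} + \sqrt{26745} \approx 163.53$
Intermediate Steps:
$g = 17958$
$z{\left(l \right)} = \frac{1}{89}$
$\sqrt{g + 8787} - z{\left(136 \right)} = \sqrt{17958 + 8787} - \frac{1}{89} = \sqrt{26745} - \frac{1}{89} = - \frac{1}{89} + \sqrt{26745}$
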